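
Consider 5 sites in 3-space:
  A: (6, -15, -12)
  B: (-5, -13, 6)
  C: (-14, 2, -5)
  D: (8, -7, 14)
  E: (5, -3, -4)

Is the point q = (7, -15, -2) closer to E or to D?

E

Compare squared distances:
|qE|² = (7−5)² + (-15−(-3))² + (-2−(-4))² = 4 + 144 + 4 = 152
|qD|² = (7−8)² + (-15−(-7))² + (-2−14)² = 1 + 64 + 256 = 321
152 < 321, so E is closer.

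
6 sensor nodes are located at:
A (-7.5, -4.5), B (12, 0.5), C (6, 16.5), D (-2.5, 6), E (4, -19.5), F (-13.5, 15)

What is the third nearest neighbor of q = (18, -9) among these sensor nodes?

Since √ is increasing, it suffices to compare squared distances:
|qA|² = (18−(-7.5))² + (-9−(-4.5))² = 650.25 + 20.25 = 670.5
|qB|² = (18−12)² + (-9−0.5)² = 36 + 90.25 = 126.25
|qC|² = (18−6)² + (-9−16.5)² = 144 + 650.25 = 794.25
|qD|² = (18−(-2.5))² + (-9−6)² = 420.25 + 225 = 645.25
|qE|² = (18−4)² + (-9−(-19.5))² = 196 + 110.25 = 306.25
|qF|² = (18−(-13.5))² + (-9−15)² = 992.25 + 576 = 1568.25
Sorted ascending: B, E, D, A, … — the third-nearest is D.

D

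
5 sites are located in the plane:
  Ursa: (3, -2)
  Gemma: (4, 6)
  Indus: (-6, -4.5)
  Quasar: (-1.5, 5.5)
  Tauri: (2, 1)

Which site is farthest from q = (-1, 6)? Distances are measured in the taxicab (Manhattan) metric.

Indus

d(q, Ursa) = 4 + 8 = 12
d(q, Gemma) = 5 + 0 = 5
d(q, Indus) = 5 + 10.5 = 15.5
d(q, Quasar) = 0.5 + 0.5 = 1
d(q, Tauri) = 3 + 5 = 8
The largest is to Indus.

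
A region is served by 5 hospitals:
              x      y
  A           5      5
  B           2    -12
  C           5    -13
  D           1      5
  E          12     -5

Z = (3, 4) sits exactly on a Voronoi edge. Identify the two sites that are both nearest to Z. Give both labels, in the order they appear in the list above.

A and D

Squared distances from Z to each site:
|ZA|² = (3−5)² + (4−5)² = 4 + 1 = 5
|ZB|² = (3−2)² + (4−(-12))² = 1 + 256 = 257
|ZC|² = (3−5)² + (4−(-13))² = 4 + 289 = 293
|ZD|² = (3−1)² + (4−5)² = 4 + 1 = 5
|ZE|² = (3−12)² + (4−(-5))² = 81 + 81 = 162
Z is equidistant from A and D (both at squared distance 5), and every other site is strictly farther — so Z lies on the A–D Voronoi edge.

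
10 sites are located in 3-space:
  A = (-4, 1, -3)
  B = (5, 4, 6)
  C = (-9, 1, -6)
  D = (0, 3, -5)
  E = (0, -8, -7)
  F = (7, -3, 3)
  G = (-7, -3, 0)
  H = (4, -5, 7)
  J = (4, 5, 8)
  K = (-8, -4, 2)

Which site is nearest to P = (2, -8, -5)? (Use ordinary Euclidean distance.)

E

Squared Euclidean distances:
|PA|² = 36 + 81 + 4 = 121
|PB|² = 9 + 144 + 121 = 274
|PC|² = 121 + 81 + 1 = 203
|PD|² = 4 + 121 + 0 = 125
|PE|² = 4 + 0 + 4 = 8
|PF|² = 25 + 25 + 64 = 114
|PG|² = 81 + 25 + 25 = 131
|PH|² = 4 + 9 + 144 = 157
|PJ|² = 4 + 169 + 169 = 342
|PK|² = 100 + 16 + 49 = 165
The smallest is to E, so P lies in the Voronoi region of E.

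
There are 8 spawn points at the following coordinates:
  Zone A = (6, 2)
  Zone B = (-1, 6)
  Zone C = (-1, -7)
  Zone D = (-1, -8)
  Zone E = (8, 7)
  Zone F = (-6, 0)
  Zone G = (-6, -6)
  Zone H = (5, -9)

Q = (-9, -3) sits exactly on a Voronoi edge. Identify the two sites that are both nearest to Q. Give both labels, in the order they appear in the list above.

Zone F and Zone G

Squared distances from Q to each site:
d²(Q, Zone A) = 225 + 25 = 250
d²(Q, Zone B) = 64 + 81 = 145
d²(Q, Zone C) = 64 + 16 = 80
d²(Q, Zone D) = 64 + 25 = 89
d²(Q, Zone E) = 289 + 100 = 389
d²(Q, Zone F) = 9 + 9 = 18
d²(Q, Zone G) = 9 + 9 = 18
d²(Q, Zone H) = 196 + 36 = 232
Q is equidistant from Zone F and Zone G (both at squared distance 18), and every other site is strictly farther — so Q lies on the Zone F–Zone G Voronoi edge.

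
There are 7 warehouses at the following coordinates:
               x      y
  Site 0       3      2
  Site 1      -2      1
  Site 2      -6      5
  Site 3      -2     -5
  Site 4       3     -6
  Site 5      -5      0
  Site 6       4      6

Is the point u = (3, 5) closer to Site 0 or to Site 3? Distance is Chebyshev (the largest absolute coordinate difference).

d(u, Site 0) = max(0, 3) = 3
d(u, Site 3) = max(5, 10) = 10
3 < 10, so Site 0 is closer.

Site 0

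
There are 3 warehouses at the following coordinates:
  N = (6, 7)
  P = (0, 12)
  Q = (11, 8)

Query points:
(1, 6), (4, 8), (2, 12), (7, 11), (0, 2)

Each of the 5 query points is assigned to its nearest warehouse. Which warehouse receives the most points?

(1, 6) — d² to each: N:26, P:37, Q:104 → nearest is N
(4, 8) — d² to each: N:5, P:32, Q:49 → nearest is N
(2, 12) — d² to each: N:41, P:4, Q:97 → nearest is P
(7, 11) — d² to each: N:17, P:50, Q:25 → nearest is N
(0, 2) — d² to each: N:61, P:100, Q:157 → nearest is N
Tally — N:4, P:1. N captures the most (4).

N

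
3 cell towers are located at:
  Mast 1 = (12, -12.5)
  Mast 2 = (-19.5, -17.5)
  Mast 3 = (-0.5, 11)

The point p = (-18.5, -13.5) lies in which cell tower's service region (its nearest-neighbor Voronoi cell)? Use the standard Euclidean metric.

Squared Euclidean distances:
d²(p, Mast 1) = (-18.5−12)² + (-13.5−(-12.5))² = 930.25 + 1 = 931.25
d²(p, Mast 2) = (-18.5−(-19.5))² + (-13.5−(-17.5))² = 1 + 16 = 17
d²(p, Mast 3) = (-18.5−(-0.5))² + (-13.5−11)² = 324 + 600.25 = 924.25
Mast 2 is nearest.

Mast 2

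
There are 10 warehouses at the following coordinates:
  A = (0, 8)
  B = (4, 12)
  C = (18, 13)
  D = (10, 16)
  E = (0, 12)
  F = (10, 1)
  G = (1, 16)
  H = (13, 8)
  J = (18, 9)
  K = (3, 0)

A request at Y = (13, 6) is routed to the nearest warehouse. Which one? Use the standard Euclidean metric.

H

Squared Euclidean distances:
|YA|² = 169 + 4 = 173
|YB|² = 81 + 36 = 117
|YC|² = 25 + 49 = 74
|YD|² = 9 + 100 = 109
|YE|² = 169 + 36 = 205
|YF|² = 9 + 25 = 34
|YG|² = 144 + 100 = 244
|YH|² = 0 + 4 = 4
|YJ|² = 25 + 9 = 34
|YK|² = 100 + 36 = 136
The smallest is to H, so Y lies in the Voronoi region of H.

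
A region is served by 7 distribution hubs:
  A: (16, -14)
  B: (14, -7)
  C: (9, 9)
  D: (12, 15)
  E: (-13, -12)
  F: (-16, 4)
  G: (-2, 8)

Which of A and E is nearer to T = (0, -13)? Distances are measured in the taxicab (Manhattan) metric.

E

d(T,A) = |0−16| + |-13−(-14)| = 16 + 1 = 17
d(T,E) = |0−(-13)| + |-13−(-12)| = 13 + 1 = 14
17 > 14, so E is closer.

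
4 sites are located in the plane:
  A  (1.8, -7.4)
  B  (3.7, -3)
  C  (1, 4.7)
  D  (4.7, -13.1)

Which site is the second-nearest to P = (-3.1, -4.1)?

Squared Euclidean distances:
|PA|² = (-3.1−1.8)² + (-4.1−(-7.4))² = 24.01 + 10.89 = 34.9
|PB|² = (-3.1−3.7)² + (-4.1−(-3))² = 46.24 + 1.21 = 47.45
|PC|² = (-3.1−1)² + (-4.1−4.7)² = 16.81 + 77.44 = 94.25
|PD|² = (-3.1−4.7)² + (-4.1−(-13.1))² = 60.84 + 81 = 141.84
Sorted ascending: A, B, C, … — the second-nearest is B.

B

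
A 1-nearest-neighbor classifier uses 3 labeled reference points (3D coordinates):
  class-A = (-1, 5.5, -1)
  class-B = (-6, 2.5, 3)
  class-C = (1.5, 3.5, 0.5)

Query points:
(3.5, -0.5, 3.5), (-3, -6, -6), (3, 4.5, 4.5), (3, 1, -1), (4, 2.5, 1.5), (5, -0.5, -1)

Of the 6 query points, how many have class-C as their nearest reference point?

(3.5, -0.5, 3.5) — d² to each: class-A:76.5, class-B:99.5, class-C:29 → nearest is class-C
(-3, -6, -6) — d² to each: class-A:161.25, class-B:162.25, class-C:152.75 → nearest is class-C
(3, 4.5, 4.5) — d² to each: class-A:47.25, class-B:87.25, class-C:19.25 → nearest is class-C
(3, 1, -1) — d² to each: class-A:36.25, class-B:99.25, class-C:10.75 → nearest is class-C
(4, 2.5, 1.5) — d² to each: class-A:40.25, class-B:102.25, class-C:8.25 → nearest is class-C
(5, -0.5, -1) — d² to each: class-A:72, class-B:146, class-C:30.5 → nearest is class-C
6 of the 6 points have class-C as nearest.

6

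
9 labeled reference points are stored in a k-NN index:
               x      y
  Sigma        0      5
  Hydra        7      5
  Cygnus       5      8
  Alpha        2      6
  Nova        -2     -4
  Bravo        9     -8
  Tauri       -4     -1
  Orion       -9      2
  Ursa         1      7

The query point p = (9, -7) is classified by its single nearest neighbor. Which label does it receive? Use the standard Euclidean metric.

Bravo

Since √ is increasing, it suffices to compare squared distances:
d²(p, Sigma) = 81 + 144 = 225
d²(p, Hydra) = 4 + 144 = 148
d²(p, Cygnus) = 16 + 225 = 241
d²(p, Alpha) = 49 + 169 = 218
d²(p, Nova) = 121 + 9 = 130
d²(p, Bravo) = 0 + 1 = 1
d²(p, Tauri) = 169 + 36 = 205
d²(p, Orion) = 324 + 81 = 405
d²(p, Ursa) = 64 + 196 = 260
The smallest is to Bravo, so p lies in the Voronoi region of Bravo.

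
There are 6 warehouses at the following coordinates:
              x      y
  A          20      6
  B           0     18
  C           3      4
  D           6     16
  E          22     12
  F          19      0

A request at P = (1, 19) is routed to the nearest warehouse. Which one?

B

Since √ is increasing, it suffices to compare squared distances:
|PA|² = (1−20)² + (19−6)² = 361 + 169 = 530
|PB|² = (1−0)² + (19−18)² = 1 + 1 = 2
|PC|² = (1−3)² + (19−4)² = 4 + 225 = 229
|PD|² = (1−6)² + (19−16)² = 25 + 9 = 34
|PE|² = (1−22)² + (19−12)² = 441 + 49 = 490
|PF|² = (1−19)² + (19−0)² = 324 + 361 = 685
Minimum is at B.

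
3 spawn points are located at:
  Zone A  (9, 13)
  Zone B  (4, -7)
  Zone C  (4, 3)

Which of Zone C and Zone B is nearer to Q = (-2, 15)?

Compare squared distances:
d²(Q, Zone C) = (-2−4)² + (15−3)² = 36 + 144 = 180
d²(Q, Zone B) = (-2−4)² + (15−(-7))² = 36 + 484 = 520
180 < 520, so Zone C is closer.

Zone C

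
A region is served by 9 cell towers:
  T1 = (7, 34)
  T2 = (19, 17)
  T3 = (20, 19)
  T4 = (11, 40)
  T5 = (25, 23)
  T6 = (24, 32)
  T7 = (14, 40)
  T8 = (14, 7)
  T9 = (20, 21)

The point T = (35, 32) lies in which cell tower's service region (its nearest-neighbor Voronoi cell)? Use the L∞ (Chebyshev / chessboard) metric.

d(T,T1) = max(28, 2) = 28
d(T,T2) = max(16, 15) = 16
d(T,T3) = max(15, 13) = 15
d(T,T4) = max(24, 8) = 24
d(T,T5) = max(10, 9) = 10
d(T,T6) = max(11, 0) = 11
d(T,T7) = max(21, 8) = 21
d(T,T8) = max(21, 25) = 25
d(T,T9) = max(15, 11) = 15
The smallest is to T5, so T lies in the Voronoi region of T5.

T5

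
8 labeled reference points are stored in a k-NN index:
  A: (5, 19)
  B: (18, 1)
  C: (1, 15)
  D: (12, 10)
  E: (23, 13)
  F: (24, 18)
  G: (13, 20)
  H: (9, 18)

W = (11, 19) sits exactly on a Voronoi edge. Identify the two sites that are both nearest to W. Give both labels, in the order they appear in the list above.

Squared distances from W to each site:
|WA|² = 36 + 0 = 36
|WB|² = 49 + 324 = 373
|WC|² = 100 + 16 = 116
|WD|² = 1 + 81 = 82
|WE|² = 144 + 36 = 180
|WF|² = 169 + 1 = 170
|WG|² = 4 + 1 = 5
|WH|² = 4 + 1 = 5
W is equidistant from G and H (both at squared distance 5), and every other site is strictly farther — so W lies on the G–H Voronoi edge.

G and H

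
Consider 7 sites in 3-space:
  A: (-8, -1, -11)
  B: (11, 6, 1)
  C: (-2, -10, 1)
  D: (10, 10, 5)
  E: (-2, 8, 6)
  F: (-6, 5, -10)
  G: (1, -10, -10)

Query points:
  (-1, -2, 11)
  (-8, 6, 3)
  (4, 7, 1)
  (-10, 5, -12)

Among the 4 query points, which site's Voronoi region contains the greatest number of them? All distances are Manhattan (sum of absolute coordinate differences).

E

(-1, -2, 11) — d to each: A:30, B:30, C:19, D:29, E:16, F:33, G:31 → nearest is E
(-8, 6, 3) — d to each: A:21, B:21, C:24, D:24, E:11, F:16, G:38 → nearest is E
(4, 7, 1) — d to each: A:32, B:8, C:23, D:13, E:12, F:23, G:31 → nearest is B
(-10, 5, -12) — d to each: A:9, B:35, C:36, D:42, E:29, F:6, G:28 → nearest is F
Tally — B:1, E:2, F:1. E captures the most (2).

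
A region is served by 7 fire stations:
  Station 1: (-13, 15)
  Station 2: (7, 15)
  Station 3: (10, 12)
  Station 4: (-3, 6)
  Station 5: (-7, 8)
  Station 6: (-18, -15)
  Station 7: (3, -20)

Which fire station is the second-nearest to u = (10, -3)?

Station 4

Squared Euclidean distances:
d²(u, Station 1) = (10−(-13))² + (-3−15)² = 529 + 324 = 853
d²(u, Station 2) = (10−7)² + (-3−15)² = 9 + 324 = 333
d²(u, Station 3) = (10−10)² + (-3−12)² = 0 + 225 = 225
d²(u, Station 4) = (10−(-3))² + (-3−6)² = 169 + 81 = 250
d²(u, Station 5) = (10−(-7))² + (-3−8)² = 289 + 121 = 410
d²(u, Station 6) = (10−(-18))² + (-3−(-15))² = 784 + 144 = 928
d²(u, Station 7) = (10−3)² + (-3−(-20))² = 49 + 289 = 338
Sorted ascending: Station 3, Station 4, Station 2, … — the second-nearest is Station 4.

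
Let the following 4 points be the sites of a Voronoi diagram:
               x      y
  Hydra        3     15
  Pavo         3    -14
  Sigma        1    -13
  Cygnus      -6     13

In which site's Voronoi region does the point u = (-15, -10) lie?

Squared Euclidean distances:
d²(u, Hydra) = 324 + 625 = 949
d²(u, Pavo) = 324 + 16 = 340
d²(u, Sigma) = 256 + 9 = 265
d²(u, Cygnus) = 81 + 529 = 610
Minimum is at Sigma.

Sigma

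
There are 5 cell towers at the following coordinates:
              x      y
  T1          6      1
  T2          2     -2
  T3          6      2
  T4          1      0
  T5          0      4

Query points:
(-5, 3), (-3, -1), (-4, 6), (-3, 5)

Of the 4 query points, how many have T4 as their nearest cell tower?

(-5, 3) — d² to each: T1:125, T2:74, T3:122, T4:45, T5:26 → nearest is T5
(-3, -1) — d² to each: T1:85, T2:26, T3:90, T4:17, T5:34 → nearest is T4
(-4, 6) — d² to each: T1:125, T2:100, T3:116, T4:61, T5:20 → nearest is T5
(-3, 5) — d² to each: T1:97, T2:74, T3:90, T4:41, T5:10 → nearest is T5
1 of the 4 points has T4 as nearest.

1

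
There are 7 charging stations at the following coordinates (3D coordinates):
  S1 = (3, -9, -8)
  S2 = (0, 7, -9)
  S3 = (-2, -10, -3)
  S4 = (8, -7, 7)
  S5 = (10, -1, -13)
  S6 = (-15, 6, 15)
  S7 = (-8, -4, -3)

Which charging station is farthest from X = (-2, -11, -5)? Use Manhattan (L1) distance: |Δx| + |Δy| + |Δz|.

d(X,S1) = |-2−3| + |-11−(-9)| + |-5−(-8)| = 5 + 2 + 3 = 10
d(X,S2) = |-2−0| + |-11−7| + |-5−(-9)| = 2 + 18 + 4 = 24
d(X,S3) = |-2−(-2)| + |-11−(-10)| + |-5−(-3)| = 0 + 1 + 2 = 3
d(X,S4) = |-2−8| + |-11−(-7)| + |-5−7| = 10 + 4 + 12 = 26
d(X,S5) = |-2−10| + |-11−(-1)| + |-5−(-13)| = 12 + 10 + 8 = 30
d(X,S6) = |-2−(-15)| + |-11−6| + |-5−15| = 13 + 17 + 20 = 50
d(X,S7) = |-2−(-8)| + |-11−(-4)| + |-5−(-3)| = 6 + 7 + 2 = 15
The largest is to S6.

S6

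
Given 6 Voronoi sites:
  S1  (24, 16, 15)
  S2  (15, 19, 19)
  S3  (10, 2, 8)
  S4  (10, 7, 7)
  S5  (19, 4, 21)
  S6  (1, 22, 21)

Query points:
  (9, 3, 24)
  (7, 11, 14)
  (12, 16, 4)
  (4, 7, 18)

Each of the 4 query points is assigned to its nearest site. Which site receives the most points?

S4

(9, 3, 24) — d² to each: S1:475, S2:317, S3:258, S4:306, S5:110, S6:434 → nearest is S5
(7, 11, 14) — d² to each: S1:315, S2:153, S3:126, S4:74, S5:242, S6:206 → nearest is S4
(12, 16, 4) — d² to each: S1:265, S2:243, S3:216, S4:94, S5:482, S6:446 → nearest is S4
(4, 7, 18) — d² to each: S1:490, S2:266, S3:161, S4:157, S5:243, S6:243 → nearest is S4
Tally — S4:3, S5:1. S4 captures the most (3).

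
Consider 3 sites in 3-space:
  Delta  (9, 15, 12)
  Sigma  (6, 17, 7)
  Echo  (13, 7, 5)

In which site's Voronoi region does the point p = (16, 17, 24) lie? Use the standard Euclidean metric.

Delta

Compare squared distances (the ordering matches that of the actual distances):
d²(p, Delta) = (16−9)² + (17−15)² + (24−12)² = 49 + 4 + 144 = 197
d²(p, Sigma) = (16−6)² + (17−17)² + (24−7)² = 100 + 0 + 289 = 389
d²(p, Echo) = (16−13)² + (17−7)² + (24−5)² = 9 + 100 + 361 = 470
Minimum is at Delta.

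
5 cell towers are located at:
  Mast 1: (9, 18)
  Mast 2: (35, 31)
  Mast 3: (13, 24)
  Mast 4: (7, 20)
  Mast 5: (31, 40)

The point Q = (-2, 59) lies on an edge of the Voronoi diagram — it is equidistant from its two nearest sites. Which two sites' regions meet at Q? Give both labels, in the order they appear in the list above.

Mast 3 and Mast 5

Squared distances from Q to each site:
d²(Q, Mast 1) = (-2−9)² + (59−18)² = 121 + 1681 = 1802
d²(Q, Mast 2) = (-2−35)² + (59−31)² = 1369 + 784 = 2153
d²(Q, Mast 3) = (-2−13)² + (59−24)² = 225 + 1225 = 1450
d²(Q, Mast 4) = (-2−7)² + (59−20)² = 81 + 1521 = 1602
d²(Q, Mast 5) = (-2−31)² + (59−40)² = 1089 + 361 = 1450
Q is equidistant from Mast 3 and Mast 5 (both at squared distance 1450), and every other site is strictly farther — so Q lies on the Mast 3–Mast 5 Voronoi edge.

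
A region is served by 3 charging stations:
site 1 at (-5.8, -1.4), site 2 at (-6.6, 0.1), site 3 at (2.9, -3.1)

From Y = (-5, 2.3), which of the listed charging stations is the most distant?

Squared Euclidean distances:
d²(Y, site 1) = (-5−(-5.8))² + (2.3−(-1.4))² = 0.64 + 13.69 = 14.33
d²(Y, site 2) = (-5−(-6.6))² + (2.3−0.1)² = 2.56 + 4.84 = 7.4
d²(Y, site 3) = (-5−2.9)² + (2.3−(-3.1))² = 62.41 + 29.16 = 91.57
The largest is to site 3.

site 3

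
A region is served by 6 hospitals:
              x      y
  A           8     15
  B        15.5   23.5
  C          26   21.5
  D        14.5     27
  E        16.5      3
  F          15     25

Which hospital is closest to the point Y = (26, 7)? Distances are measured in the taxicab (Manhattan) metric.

E

d(Y,A) = |26−8| + |7−15| = 18 + 8 = 26
d(Y,B) = |26−15.5| + |7−23.5| = 10.5 + 16.5 = 27
d(Y,C) = |26−26| + |7−21.5| = 0 + 14.5 = 14.5
d(Y,D) = |26−14.5| + |7−27| = 11.5 + 20 = 31.5
d(Y,E) = |26−16.5| + |7−3| = 9.5 + 4 = 13.5
d(Y,F) = |26−15| + |7−25| = 11 + 18 = 29
Minimum is at E.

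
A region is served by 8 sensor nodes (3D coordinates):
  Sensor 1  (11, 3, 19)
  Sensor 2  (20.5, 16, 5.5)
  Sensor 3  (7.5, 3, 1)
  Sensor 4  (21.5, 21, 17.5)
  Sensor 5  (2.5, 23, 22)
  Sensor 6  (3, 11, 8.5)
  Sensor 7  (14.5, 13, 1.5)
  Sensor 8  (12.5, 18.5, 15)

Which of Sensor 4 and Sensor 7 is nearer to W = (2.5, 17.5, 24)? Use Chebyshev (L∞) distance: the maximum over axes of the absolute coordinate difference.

Sensor 4

d(W, Sensor 4) = max(19, 3.5, 6.5) = 19
d(W, Sensor 7) = max(12, 4.5, 22.5) = 22.5
19 < 22.5, so Sensor 4 is closer.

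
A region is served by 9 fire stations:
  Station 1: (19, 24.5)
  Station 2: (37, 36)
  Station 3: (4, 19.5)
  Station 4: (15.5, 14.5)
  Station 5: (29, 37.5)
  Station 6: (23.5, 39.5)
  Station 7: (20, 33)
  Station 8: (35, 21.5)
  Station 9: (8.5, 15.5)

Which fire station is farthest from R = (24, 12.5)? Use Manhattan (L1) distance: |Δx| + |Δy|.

d(R, Station 1) = |24−19| + |12.5−24.5| = 5 + 12 = 17
d(R, Station 2) = |24−37| + |12.5−36| = 13 + 23.5 = 36.5
d(R, Station 3) = |24−4| + |12.5−19.5| = 20 + 7 = 27
d(R, Station 4) = |24−15.5| + |12.5−14.5| = 8.5 + 2 = 10.5
d(R, Station 5) = |24−29| + |12.5−37.5| = 5 + 25 = 30
d(R, Station 6) = |24−23.5| + |12.5−39.5| = 0.5 + 27 = 27.5
d(R, Station 7) = |24−20| + |12.5−33| = 4 + 20.5 = 24.5
d(R, Station 8) = |24−35| + |12.5−21.5| = 11 + 9 = 20
d(R, Station 9) = |24−8.5| + |12.5−15.5| = 15.5 + 3 = 18.5
The largest is to Station 2.

Station 2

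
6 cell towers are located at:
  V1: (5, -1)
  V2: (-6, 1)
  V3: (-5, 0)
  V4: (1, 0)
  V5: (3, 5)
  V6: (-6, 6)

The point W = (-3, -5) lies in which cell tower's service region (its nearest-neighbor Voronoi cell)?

V3

Squared Euclidean distances:
|WV1|² = 64 + 16 = 80
|WV2|² = 9 + 36 = 45
|WV3|² = 4 + 25 = 29
|WV4|² = 16 + 25 = 41
|WV5|² = 36 + 100 = 136
|WV6|² = 9 + 121 = 130
The smallest is to V3, so W lies in the Voronoi region of V3.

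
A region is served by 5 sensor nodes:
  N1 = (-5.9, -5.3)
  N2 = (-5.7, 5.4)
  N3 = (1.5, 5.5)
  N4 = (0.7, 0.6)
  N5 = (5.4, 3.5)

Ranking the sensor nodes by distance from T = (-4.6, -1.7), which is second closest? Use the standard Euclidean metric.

N4

Since √ is increasing, it suffices to compare squared distances:
|TN1|² = (-4.6−(-5.9))² + (-1.7−(-5.3))² = 1.69 + 12.96 = 14.65
|TN2|² = (-4.6−(-5.7))² + (-1.7−5.4)² = 1.21 + 50.41 = 51.62
|TN3|² = (-4.6−1.5)² + (-1.7−5.5)² = 37.21 + 51.84 = 89.05
|TN4|² = (-4.6−0.7)² + (-1.7−0.6)² = 28.09 + 5.29 = 33.38
|TN5|² = (-4.6−5.4)² + (-1.7−3.5)² = 100 + 27.04 = 127.04
Sorted ascending: N1, N4, N2, … — the second-nearest is N4.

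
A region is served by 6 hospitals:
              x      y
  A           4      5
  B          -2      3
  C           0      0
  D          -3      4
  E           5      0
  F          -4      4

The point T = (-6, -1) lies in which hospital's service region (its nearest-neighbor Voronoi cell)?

F

Since √ is increasing, it suffices to compare squared distances:
|TA|² = (-6−4)² + (-1−5)² = 100 + 36 = 136
|TB|² = (-6−(-2))² + (-1−3)² = 16 + 16 = 32
|TC|² = (-6−0)² + (-1−0)² = 36 + 1 = 37
|TD|² = (-6−(-3))² + (-1−4)² = 9 + 25 = 34
|TE|² = (-6−5)² + (-1−0)² = 121 + 1 = 122
|TF|² = (-6−(-4))² + (-1−4)² = 4 + 25 = 29
Minimum is at F.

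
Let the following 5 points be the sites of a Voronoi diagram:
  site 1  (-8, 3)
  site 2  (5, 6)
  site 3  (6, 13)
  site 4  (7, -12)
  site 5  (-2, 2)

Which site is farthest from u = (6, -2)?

Squared Euclidean distances:
d²(u, site 1) = (6−(-8))² + (-2−3)² = 196 + 25 = 221
d²(u, site 2) = (6−5)² + (-2−6)² = 1 + 64 = 65
d²(u, site 3) = (6−6)² + (-2−13)² = 0 + 225 = 225
d²(u, site 4) = (6−7)² + (-2−(-12))² = 1 + 100 = 101
d²(u, site 5) = (6−(-2))² + (-2−2)² = 64 + 16 = 80
The largest is to site 3.

site 3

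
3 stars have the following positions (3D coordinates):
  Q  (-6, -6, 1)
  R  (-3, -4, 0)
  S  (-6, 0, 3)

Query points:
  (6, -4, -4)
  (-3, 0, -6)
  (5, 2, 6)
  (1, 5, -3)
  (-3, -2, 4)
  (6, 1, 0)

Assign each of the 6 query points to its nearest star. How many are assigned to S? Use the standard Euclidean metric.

(6, -4, -4) — d² to each: Q:173, R:97, S:209 → nearest is R
(-3, 0, -6) — d² to each: Q:94, R:52, S:90 → nearest is R
(5, 2, 6) — d² to each: Q:210, R:136, S:134 → nearest is S
(1, 5, -3) — d² to each: Q:186, R:106, S:110 → nearest is R
(-3, -2, 4) — d² to each: Q:34, R:20, S:14 → nearest is S
(6, 1, 0) — d² to each: Q:194, R:106, S:154 → nearest is R
2 of the 6 points have S as nearest.

2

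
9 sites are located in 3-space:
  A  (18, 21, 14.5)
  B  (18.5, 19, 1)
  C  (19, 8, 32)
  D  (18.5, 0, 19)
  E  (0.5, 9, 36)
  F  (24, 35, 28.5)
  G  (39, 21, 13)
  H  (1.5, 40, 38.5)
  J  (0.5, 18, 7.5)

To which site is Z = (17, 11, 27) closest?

Since √ is increasing, it suffices to compare squared distances:
|ZA|² = 1 + 100 + 156.25 = 257.25
|ZB|² = 2.25 + 64 + 676 = 742.25
|ZC|² = 4 + 9 + 25 = 38
|ZD|² = 2.25 + 121 + 64 = 187.25
|ZE|² = 272.25 + 4 + 81 = 357.25
|ZF|² = 49 + 576 + 2.25 = 627.25
|ZG|² = 484 + 100 + 196 = 780
|ZH|² = 240.25 + 841 + 132.25 = 1213.5
|ZJ|² = 272.25 + 49 + 380.25 = 701.5
Minimum is at C.

C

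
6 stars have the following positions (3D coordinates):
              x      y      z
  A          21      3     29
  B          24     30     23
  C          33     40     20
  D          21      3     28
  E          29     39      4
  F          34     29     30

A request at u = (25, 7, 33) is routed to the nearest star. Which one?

A

Squared Euclidean distances:
|uA|² = (25−21)² + (7−3)² + (33−29)² = 16 + 16 + 16 = 48
|uB|² = (25−24)² + (7−30)² + (33−23)² = 1 + 529 + 100 = 630
|uC|² = (25−33)² + (7−40)² + (33−20)² = 64 + 1089 + 169 = 1322
|uD|² = (25−21)² + (7−3)² + (33−28)² = 16 + 16 + 25 = 57
|uE|² = (25−29)² + (7−39)² + (33−4)² = 16 + 1024 + 841 = 1881
|uF|² = (25−34)² + (7−29)² + (33−30)² = 81 + 484 + 9 = 574
The smallest is to A, so u lies in the Voronoi region of A.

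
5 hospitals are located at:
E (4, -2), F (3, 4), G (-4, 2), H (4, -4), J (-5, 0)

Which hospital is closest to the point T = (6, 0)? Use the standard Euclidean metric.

E

Since √ is increasing, it suffices to compare squared distances:
|TE|² = (6−4)² + (0−(-2))² = 4 + 4 = 8
|TF|² = (6−3)² + (0−4)² = 9 + 16 = 25
|TG|² = (6−(-4))² + (0−2)² = 100 + 4 = 104
|TH|² = (6−4)² + (0−(-4))² = 4 + 16 = 20
|TJ|² = (6−(-5))² + (0−0)² = 121 + 0 = 121
Minimum is at E.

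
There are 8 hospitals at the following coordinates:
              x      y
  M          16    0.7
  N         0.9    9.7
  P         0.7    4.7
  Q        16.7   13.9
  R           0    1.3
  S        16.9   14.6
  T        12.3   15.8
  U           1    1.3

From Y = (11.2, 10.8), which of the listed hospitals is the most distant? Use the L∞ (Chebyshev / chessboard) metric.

R

d(Y,M) = max(4.8, 10.1) = 10.1
d(Y,N) = max(10.3, 1.1) = 10.3
d(Y,P) = max(10.5, 6.1) = 10.5
d(Y,Q) = max(5.5, 3.1) = 5.5
d(Y,R) = max(11.2, 9.5) = 11.2
d(Y,S) = max(5.7, 3.8) = 5.7
d(Y,T) = max(1.1, 5) = 5
d(Y,U) = max(10.2, 9.5) = 10.2
The largest is to R.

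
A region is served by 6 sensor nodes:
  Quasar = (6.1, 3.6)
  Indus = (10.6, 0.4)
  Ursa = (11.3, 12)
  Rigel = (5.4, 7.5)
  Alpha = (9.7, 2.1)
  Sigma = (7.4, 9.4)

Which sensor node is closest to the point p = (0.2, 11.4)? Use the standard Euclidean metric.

Squared Euclidean distances:
d²(p, Quasar) = 34.81 + 60.84 = 95.65
d²(p, Indus) = 108.16 + 121 = 229.16
d²(p, Ursa) = 123.21 + 0.36 = 123.57
d²(p, Rigel) = 27.04 + 15.21 = 42.25
d²(p, Alpha) = 90.25 + 86.49 = 176.74
d²(p, Sigma) = 51.84 + 4 = 55.84
Rigel is nearest.

Rigel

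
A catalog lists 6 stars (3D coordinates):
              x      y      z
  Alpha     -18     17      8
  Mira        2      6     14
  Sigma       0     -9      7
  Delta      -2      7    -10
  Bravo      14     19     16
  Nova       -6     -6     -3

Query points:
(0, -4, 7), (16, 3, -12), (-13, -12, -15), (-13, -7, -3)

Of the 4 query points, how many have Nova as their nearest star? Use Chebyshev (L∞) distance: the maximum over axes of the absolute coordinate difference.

2

(0, -4, 7) — d to each: Alpha:21, Mira:10, Sigma:5, Delta:17, Bravo:23, Nova:10 → nearest is Sigma
(16, 3, -12) — d to each: Alpha:34, Mira:26, Sigma:19, Delta:18, Bravo:28, Nova:22 → nearest is Delta
(-13, -12, -15) — d to each: Alpha:29, Mira:29, Sigma:22, Delta:19, Bravo:31, Nova:12 → nearest is Nova
(-13, -7, -3) — d to each: Alpha:24, Mira:17, Sigma:13, Delta:14, Bravo:27, Nova:7 → nearest is Nova
2 of the 4 points have Nova as nearest.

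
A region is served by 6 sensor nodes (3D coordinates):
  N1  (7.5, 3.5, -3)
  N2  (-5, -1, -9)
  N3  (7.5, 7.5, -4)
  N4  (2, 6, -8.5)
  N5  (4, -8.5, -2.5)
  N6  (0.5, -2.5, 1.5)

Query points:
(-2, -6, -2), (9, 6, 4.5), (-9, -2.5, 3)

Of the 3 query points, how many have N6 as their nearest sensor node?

(-2, -6, -2) — d² to each: N1:181.5, N2:83, N3:276.5, N4:202.25, N5:42.5, N6:30.75 → nearest is N6
(9, 6, 4.5) — d² to each: N1:64.75, N2:427.25, N3:76.75, N4:218, N5:284.25, N6:153.5 → nearest is N1
(-9, -2.5, 3) — d² to each: N1:344.25, N2:162.25, N3:421.25, N4:325.5, N5:235.25, N6:92.5 → nearest is N6
2 of the 3 points have N6 as nearest.

2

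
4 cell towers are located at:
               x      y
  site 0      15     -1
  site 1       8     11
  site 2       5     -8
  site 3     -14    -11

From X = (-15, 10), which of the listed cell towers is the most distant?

site 0

Squared Euclidean distances:
d²(X, site 0) = 900 + 121 = 1021
d²(X, site 1) = 529 + 1 = 530
d²(X, site 2) = 400 + 324 = 724
d²(X, site 3) = 1 + 441 = 442
The largest is to site 0.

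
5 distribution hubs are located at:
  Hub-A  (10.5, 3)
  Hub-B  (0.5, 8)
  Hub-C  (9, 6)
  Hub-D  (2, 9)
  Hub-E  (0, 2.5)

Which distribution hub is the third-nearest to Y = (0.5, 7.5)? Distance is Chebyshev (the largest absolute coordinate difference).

d(Y, Hub-A) = max(10, 4.5) = 10
d(Y, Hub-B) = max(0, 0.5) = 0.5
d(Y, Hub-C) = max(8.5, 1.5) = 8.5
d(Y, Hub-D) = max(1.5, 1.5) = 1.5
d(Y, Hub-E) = max(0.5, 5) = 5
Sorted ascending: Hub-B, Hub-D, Hub-E, Hub-C, … — the third-nearest is Hub-E.

Hub-E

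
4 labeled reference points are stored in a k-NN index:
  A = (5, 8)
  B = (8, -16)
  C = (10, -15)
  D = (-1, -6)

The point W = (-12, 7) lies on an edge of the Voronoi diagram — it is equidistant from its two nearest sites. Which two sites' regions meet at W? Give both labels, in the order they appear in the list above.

Squared distances from W to each site:
|WA|² = (-12−5)² + (7−8)² = 289 + 1 = 290
|WB|² = (-12−8)² + (7−(-16))² = 400 + 529 = 929
|WC|² = (-12−10)² + (7−(-15))² = 484 + 484 = 968
|WD|² = (-12−(-1))² + (7−(-6))² = 121 + 169 = 290
W is equidistant from A and D (both at squared distance 290), and every other site is strictly farther — so W lies on the A–D Voronoi edge.

A and D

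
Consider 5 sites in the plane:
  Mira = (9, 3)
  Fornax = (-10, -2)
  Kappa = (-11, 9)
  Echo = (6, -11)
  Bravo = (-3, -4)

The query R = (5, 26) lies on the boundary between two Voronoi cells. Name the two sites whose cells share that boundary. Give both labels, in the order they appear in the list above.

Squared distances from R to each site:
d²(R, Mira) = (5−9)² + (26−3)² = 16 + 529 = 545
d²(R, Fornax) = (5−(-10))² + (26−(-2))² = 225 + 784 = 1009
d²(R, Kappa) = (5−(-11))² + (26−9)² = 256 + 289 = 545
d²(R, Echo) = (5−6)² + (26−(-11))² = 1 + 1369 = 1370
d²(R, Bravo) = (5−(-3))² + (26−(-4))² = 64 + 900 = 964
R is equidistant from Mira and Kappa (both at squared distance 545), and every other site is strictly farther — so R lies on the Mira–Kappa Voronoi edge.

Mira and Kappa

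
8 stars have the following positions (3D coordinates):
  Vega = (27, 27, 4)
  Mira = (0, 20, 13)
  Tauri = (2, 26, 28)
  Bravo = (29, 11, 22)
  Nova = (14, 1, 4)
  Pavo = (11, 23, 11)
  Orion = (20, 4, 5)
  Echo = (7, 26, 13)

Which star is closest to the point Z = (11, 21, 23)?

Squared Euclidean distances:
d²(Z, Vega) = 256 + 36 + 361 = 653
d²(Z, Mira) = 121 + 1 + 100 = 222
d²(Z, Tauri) = 81 + 25 + 25 = 131
d²(Z, Bravo) = 324 + 100 + 1 = 425
d²(Z, Nova) = 9 + 400 + 361 = 770
d²(Z, Pavo) = 0 + 4 + 144 = 148
d²(Z, Orion) = 81 + 289 + 324 = 694
d²(Z, Echo) = 16 + 25 + 100 = 141
Tauri is nearest.

Tauri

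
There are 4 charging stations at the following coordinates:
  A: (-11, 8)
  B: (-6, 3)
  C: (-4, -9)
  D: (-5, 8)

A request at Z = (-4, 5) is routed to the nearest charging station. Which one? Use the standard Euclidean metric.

B

Compare squared distances (the ordering matches that of the actual distances):
|ZA|² = (-4−(-11))² + (5−8)² = 49 + 9 = 58
|ZB|² = (-4−(-6))² + (5−3)² = 4 + 4 = 8
|ZC|² = (-4−(-4))² + (5−(-9))² = 0 + 196 = 196
|ZD|² = (-4−(-5))² + (5−8)² = 1 + 9 = 10
The smallest is to B, so Z lies in the Voronoi region of B.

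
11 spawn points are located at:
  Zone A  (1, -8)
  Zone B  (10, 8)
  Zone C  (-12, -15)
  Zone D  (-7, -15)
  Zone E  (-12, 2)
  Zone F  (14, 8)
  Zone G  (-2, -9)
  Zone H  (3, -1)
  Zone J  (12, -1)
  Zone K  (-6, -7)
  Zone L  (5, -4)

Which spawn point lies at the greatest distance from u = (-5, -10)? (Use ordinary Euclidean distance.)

Zone F

Squared Euclidean distances:
d²(u, Zone A) = 36 + 4 = 40
d²(u, Zone B) = 225 + 324 = 549
d²(u, Zone C) = 49 + 25 = 74
d²(u, Zone D) = 4 + 25 = 29
d²(u, Zone E) = 49 + 144 = 193
d²(u, Zone F) = 361 + 324 = 685
d²(u, Zone G) = 9 + 1 = 10
d²(u, Zone H) = 64 + 81 = 145
d²(u, Zone J) = 289 + 81 = 370
d²(u, Zone K) = 1 + 9 = 10
d²(u, Zone L) = 100 + 36 = 136
The largest is to Zone F.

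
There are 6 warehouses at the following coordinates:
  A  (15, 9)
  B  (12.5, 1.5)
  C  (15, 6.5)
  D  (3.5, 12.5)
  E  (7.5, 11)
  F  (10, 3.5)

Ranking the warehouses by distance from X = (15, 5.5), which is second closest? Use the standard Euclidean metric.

A

Squared Euclidean distances:
|XA|² = (15−15)² + (5.5−9)² = 0 + 12.25 = 12.25
|XB|² = (15−12.5)² + (5.5−1.5)² = 6.25 + 16 = 22.25
|XC|² = (15−15)² + (5.5−6.5)² = 0 + 1 = 1
|XD|² = (15−3.5)² + (5.5−12.5)² = 132.25 + 49 = 181.25
|XE|² = (15−7.5)² + (5.5−11)² = 56.25 + 30.25 = 86.5
|XF|² = (15−10)² + (5.5−3.5)² = 25 + 4 = 29
Sorted ascending: C, A, B, … — the second-nearest is A.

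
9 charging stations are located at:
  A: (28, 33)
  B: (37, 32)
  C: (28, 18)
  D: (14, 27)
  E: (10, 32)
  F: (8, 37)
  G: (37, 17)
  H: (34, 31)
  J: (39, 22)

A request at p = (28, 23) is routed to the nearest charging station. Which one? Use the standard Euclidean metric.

C

Compare squared distances (the ordering matches that of the actual distances):
|pA|² = 0 + 100 = 100
|pB|² = 81 + 81 = 162
|pC|² = 0 + 25 = 25
|pD|² = 196 + 16 = 212
|pE|² = 324 + 81 = 405
|pF|² = 400 + 196 = 596
|pG|² = 81 + 36 = 117
|pH|² = 36 + 64 = 100
|pJ|² = 121 + 1 = 122
The smallest is to C, so p lies in the Voronoi region of C.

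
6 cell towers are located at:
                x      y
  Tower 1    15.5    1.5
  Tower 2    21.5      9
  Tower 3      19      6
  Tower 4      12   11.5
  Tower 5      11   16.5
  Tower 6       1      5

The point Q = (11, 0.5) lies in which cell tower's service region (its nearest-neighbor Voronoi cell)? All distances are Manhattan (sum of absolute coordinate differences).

Tower 1

d(Q, Tower 1) = 4.5 + 1 = 5.5
d(Q, Tower 2) = 10.5 + 8.5 = 19
d(Q, Tower 3) = 8 + 5.5 = 13.5
d(Q, Tower 4) = 1 + 11 = 12
d(Q, Tower 5) = 0 + 16 = 16
d(Q, Tower 6) = 10 + 4.5 = 14.5
The smallest is to Tower 1, so Q lies in the Voronoi region of Tower 1.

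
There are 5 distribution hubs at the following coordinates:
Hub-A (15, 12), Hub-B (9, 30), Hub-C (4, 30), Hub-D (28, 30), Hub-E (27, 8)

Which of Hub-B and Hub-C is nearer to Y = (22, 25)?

Compare squared distances:
d²(Y, Hub-B) = (22−9)² + (25−30)² = 169 + 25 = 194
d²(Y, Hub-C) = (22−4)² + (25−30)² = 324 + 25 = 349
194 < 349, so Hub-B is closer.

Hub-B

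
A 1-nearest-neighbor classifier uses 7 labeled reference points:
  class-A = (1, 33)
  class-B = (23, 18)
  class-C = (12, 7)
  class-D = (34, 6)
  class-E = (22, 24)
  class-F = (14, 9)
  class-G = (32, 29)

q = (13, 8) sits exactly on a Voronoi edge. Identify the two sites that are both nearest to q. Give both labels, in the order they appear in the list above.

class-C and class-F

Squared distances from q to each site:
d²(q, class-A) = (13−1)² + (8−33)² = 144 + 625 = 769
d²(q, class-B) = (13−23)² + (8−18)² = 100 + 100 = 200
d²(q, class-C) = (13−12)² + (8−7)² = 1 + 1 = 2
d²(q, class-D) = (13−34)² + (8−6)² = 441 + 4 = 445
d²(q, class-E) = (13−22)² + (8−24)² = 81 + 256 = 337
d²(q, class-F) = (13−14)² + (8−9)² = 1 + 1 = 2
d²(q, class-G) = (13−32)² + (8−29)² = 361 + 441 = 802
q is equidistant from class-C and class-F (both at squared distance 2), and every other site is strictly farther — so q lies on the class-C–class-F Voronoi edge.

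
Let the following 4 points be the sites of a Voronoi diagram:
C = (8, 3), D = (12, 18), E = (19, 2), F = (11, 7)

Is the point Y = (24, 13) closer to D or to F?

D

Compare squared distances:
|YD|² = (24−12)² + (13−18)² = 144 + 25 = 169
|YF|² = (24−11)² + (13−7)² = 169 + 36 = 205
169 < 205, so D is closer.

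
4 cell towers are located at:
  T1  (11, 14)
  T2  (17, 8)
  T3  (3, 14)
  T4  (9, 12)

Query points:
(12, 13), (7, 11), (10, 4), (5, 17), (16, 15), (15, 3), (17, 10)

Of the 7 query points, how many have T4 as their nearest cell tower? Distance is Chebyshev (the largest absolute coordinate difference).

1

(12, 13) — d to each: T1:1, T2:5, T3:9, T4:3 → nearest is T1
(7, 11) — d to each: T1:4, T2:10, T3:4, T4:2 → nearest is T4
(10, 4) — d to each: T1:10, T2:7, T3:10, T4:8 → nearest is T2
(5, 17) — d to each: T1:6, T2:12, T3:3, T4:5 → nearest is T3
(16, 15) — d to each: T1:5, T2:7, T3:13, T4:7 → nearest is T1
(15, 3) — d to each: T1:11, T2:5, T3:12, T4:9 → nearest is T2
(17, 10) — d to each: T1:6, T2:2, T3:14, T4:8 → nearest is T2
1 of the 7 points has T4 as nearest.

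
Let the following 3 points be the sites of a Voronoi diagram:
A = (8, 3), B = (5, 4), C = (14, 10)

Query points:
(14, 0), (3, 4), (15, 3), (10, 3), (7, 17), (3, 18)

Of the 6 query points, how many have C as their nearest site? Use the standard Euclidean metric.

2

(14, 0) — d² to each: A:45, B:97, C:100 → nearest is A
(3, 4) — d² to each: A:26, B:4, C:157 → nearest is B
(15, 3) — d² to each: A:49, B:101, C:50 → nearest is A
(10, 3) — d² to each: A:4, B:26, C:65 → nearest is A
(7, 17) — d² to each: A:197, B:173, C:98 → nearest is C
(3, 18) — d² to each: A:250, B:200, C:185 → nearest is C
2 of the 6 points have C as nearest.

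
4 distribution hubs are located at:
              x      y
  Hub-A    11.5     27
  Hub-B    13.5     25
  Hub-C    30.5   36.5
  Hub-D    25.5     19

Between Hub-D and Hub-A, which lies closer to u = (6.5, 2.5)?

Hub-A

Compare squared distances:
d²(u, Hub-D) = (6.5−25.5)² + (2.5−19)² = 361 + 272.25 = 633.25
d²(u, Hub-A) = (6.5−11.5)² + (2.5−27)² = 25 + 600.25 = 625.25
633.25 > 625.25, so Hub-A is closer.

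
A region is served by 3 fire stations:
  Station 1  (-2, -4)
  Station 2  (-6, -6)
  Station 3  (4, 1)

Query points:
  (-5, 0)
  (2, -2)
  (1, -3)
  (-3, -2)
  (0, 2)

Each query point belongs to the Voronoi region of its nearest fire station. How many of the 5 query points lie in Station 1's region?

(-5, 0) — d² to each: Station 1:25, Station 2:37, Station 3:82 → nearest is Station 1
(2, -2) — d² to each: Station 1:20, Station 2:80, Station 3:13 → nearest is Station 3
(1, -3) — d² to each: Station 1:10, Station 2:58, Station 3:25 → nearest is Station 1
(-3, -2) — d² to each: Station 1:5, Station 2:25, Station 3:58 → nearest is Station 1
(0, 2) — d² to each: Station 1:40, Station 2:100, Station 3:17 → nearest is Station 3
3 of the 5 points have Station 1 as nearest.

3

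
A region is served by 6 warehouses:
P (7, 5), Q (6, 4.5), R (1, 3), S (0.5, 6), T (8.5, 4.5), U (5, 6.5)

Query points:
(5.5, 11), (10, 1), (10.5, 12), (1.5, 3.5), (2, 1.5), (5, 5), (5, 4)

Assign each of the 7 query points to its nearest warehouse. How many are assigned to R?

(5.5, 11) — d² to each: P:38.25, Q:42.5, R:84.25, S:50, T:51.25, U:20.5 → nearest is U
(10, 1) — d² to each: P:25, Q:28.25, R:85, S:115.25, T:14.5, U:55.25 → nearest is T
(10.5, 12) — d² to each: P:61.25, Q:76.5, R:171.25, S:136, T:60.25, U:60.5 → nearest is T
(1.5, 3.5) — d² to each: P:32.5, Q:21.25, R:0.5, S:7.25, T:50, U:21.25 → nearest is R
(2, 1.5) — d² to each: P:37.25, Q:25, R:3.25, S:22.5, T:51.25, U:34 → nearest is R
(5, 5) — d² to each: P:4, Q:1.25, R:20, S:21.25, T:12.5, U:2.25 → nearest is Q
(5, 4) — d² to each: P:5, Q:1.25, R:17, S:24.25, T:12.5, U:6.25 → nearest is Q
2 of the 7 points have R as nearest.

2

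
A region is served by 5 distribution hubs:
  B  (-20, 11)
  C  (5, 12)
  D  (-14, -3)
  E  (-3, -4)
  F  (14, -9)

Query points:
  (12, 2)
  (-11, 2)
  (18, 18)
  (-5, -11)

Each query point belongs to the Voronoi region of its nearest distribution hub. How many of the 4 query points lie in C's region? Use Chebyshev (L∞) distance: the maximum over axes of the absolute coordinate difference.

2

(12, 2) — d to each: B:32, C:10, D:26, E:15, F:11 → nearest is C
(-11, 2) — d to each: B:9, C:16, D:5, E:8, F:25 → nearest is D
(18, 18) — d to each: B:38, C:13, D:32, E:22, F:27 → nearest is C
(-5, -11) — d to each: B:22, C:23, D:9, E:7, F:19 → nearest is E
2 of the 4 points have C as nearest.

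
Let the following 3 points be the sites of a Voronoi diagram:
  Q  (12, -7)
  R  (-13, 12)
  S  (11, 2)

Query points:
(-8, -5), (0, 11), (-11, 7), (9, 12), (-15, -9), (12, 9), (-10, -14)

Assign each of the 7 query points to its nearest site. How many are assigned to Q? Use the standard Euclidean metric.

1

(-8, -5) — d² to each: Q:404, R:314, S:410 → nearest is R
(0, 11) — d² to each: Q:468, R:170, S:202 → nearest is R
(-11, 7) — d² to each: Q:725, R:29, S:509 → nearest is R
(9, 12) — d² to each: Q:370, R:484, S:104 → nearest is S
(-15, -9) — d² to each: Q:733, R:445, S:797 → nearest is R
(12, 9) — d² to each: Q:256, R:634, S:50 → nearest is S
(-10, -14) — d² to each: Q:533, R:685, S:697 → nearest is Q
1 of the 7 points has Q as nearest.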